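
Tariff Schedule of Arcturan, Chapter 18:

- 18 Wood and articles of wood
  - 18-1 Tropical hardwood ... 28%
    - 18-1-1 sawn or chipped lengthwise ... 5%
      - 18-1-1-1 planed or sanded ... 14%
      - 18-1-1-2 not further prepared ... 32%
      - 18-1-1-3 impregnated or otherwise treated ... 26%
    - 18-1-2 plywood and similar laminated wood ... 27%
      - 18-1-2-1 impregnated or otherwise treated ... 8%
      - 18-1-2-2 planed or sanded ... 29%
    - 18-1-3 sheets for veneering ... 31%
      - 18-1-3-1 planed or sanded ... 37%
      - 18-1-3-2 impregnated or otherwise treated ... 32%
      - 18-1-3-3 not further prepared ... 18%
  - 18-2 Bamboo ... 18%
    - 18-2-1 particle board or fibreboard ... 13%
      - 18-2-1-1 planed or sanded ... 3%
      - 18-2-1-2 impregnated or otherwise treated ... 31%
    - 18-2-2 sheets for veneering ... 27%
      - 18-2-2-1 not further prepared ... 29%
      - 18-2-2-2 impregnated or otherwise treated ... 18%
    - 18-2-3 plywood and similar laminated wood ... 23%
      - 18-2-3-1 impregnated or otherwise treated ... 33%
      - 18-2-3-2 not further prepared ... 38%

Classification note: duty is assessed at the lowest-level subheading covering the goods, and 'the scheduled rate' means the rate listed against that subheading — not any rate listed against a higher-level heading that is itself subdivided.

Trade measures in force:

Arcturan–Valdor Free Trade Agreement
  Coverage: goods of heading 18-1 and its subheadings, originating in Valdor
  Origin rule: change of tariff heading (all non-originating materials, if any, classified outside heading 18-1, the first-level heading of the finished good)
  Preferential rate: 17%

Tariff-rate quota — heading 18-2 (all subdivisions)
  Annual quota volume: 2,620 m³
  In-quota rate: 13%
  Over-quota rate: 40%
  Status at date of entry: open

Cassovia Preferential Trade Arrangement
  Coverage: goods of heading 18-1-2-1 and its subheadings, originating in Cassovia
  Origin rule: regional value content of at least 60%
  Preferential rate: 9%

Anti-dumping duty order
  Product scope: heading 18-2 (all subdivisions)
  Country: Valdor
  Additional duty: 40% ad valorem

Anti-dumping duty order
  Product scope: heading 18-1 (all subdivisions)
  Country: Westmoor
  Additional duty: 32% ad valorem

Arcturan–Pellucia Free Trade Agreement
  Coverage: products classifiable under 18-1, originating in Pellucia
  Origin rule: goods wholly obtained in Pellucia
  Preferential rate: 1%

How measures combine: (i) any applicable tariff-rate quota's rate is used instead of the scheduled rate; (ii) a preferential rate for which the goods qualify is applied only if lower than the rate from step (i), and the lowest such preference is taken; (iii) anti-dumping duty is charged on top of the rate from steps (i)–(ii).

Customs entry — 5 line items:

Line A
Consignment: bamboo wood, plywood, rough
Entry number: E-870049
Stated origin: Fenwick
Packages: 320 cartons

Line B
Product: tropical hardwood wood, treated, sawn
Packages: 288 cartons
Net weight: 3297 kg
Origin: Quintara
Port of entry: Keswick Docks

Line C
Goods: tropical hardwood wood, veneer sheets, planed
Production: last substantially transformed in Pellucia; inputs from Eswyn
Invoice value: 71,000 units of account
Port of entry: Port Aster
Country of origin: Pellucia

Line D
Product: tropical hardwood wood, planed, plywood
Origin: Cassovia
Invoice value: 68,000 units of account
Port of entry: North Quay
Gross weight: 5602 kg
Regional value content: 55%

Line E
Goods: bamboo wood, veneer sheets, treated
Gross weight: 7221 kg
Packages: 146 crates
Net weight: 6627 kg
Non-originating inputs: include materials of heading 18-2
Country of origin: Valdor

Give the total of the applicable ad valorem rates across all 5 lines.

Line A: bamboo → 18-2; plywood → 18-2-3; rough → 18-2-3-2. Scheduled 38%. quota on 18-2 open → in-quota 13%. → 13%.
Line B: tropical hardwood → 18-1; sawn → 18-1-1; treated → 18-1-1-3. Scheduled 26%. No special measure applies. → 26%.
Line C: tropical hardwood → 18-1; veneer sheets → 18-1-3; planed → 18-1-3-1. Scheduled 37%. Pellucia agreement on 18-1: not wholly obtained. → 37%.
Line D: tropical hardwood → 18-1; plywood → 18-1-2; planed → 18-1-2-2. Scheduled 29%. Cassovia agreement on 18-1-2-1: 18-1-2-2 not covered. → 29%.
Line E: bamboo → 18-2; veneer sheets → 18-2-2; treated → 18-2-2-2. Scheduled 18%. quota on 18-2 open → in-quota 13%; Valdor agreement on 18-1: 18-2-2-2 not covered; anti-dumping (Valdor, 18-2): +40%; total 13% + 40% = 53%. → 53%.
Sum: 13% + 26% + 37% + 29% + 53% = 158%.

158%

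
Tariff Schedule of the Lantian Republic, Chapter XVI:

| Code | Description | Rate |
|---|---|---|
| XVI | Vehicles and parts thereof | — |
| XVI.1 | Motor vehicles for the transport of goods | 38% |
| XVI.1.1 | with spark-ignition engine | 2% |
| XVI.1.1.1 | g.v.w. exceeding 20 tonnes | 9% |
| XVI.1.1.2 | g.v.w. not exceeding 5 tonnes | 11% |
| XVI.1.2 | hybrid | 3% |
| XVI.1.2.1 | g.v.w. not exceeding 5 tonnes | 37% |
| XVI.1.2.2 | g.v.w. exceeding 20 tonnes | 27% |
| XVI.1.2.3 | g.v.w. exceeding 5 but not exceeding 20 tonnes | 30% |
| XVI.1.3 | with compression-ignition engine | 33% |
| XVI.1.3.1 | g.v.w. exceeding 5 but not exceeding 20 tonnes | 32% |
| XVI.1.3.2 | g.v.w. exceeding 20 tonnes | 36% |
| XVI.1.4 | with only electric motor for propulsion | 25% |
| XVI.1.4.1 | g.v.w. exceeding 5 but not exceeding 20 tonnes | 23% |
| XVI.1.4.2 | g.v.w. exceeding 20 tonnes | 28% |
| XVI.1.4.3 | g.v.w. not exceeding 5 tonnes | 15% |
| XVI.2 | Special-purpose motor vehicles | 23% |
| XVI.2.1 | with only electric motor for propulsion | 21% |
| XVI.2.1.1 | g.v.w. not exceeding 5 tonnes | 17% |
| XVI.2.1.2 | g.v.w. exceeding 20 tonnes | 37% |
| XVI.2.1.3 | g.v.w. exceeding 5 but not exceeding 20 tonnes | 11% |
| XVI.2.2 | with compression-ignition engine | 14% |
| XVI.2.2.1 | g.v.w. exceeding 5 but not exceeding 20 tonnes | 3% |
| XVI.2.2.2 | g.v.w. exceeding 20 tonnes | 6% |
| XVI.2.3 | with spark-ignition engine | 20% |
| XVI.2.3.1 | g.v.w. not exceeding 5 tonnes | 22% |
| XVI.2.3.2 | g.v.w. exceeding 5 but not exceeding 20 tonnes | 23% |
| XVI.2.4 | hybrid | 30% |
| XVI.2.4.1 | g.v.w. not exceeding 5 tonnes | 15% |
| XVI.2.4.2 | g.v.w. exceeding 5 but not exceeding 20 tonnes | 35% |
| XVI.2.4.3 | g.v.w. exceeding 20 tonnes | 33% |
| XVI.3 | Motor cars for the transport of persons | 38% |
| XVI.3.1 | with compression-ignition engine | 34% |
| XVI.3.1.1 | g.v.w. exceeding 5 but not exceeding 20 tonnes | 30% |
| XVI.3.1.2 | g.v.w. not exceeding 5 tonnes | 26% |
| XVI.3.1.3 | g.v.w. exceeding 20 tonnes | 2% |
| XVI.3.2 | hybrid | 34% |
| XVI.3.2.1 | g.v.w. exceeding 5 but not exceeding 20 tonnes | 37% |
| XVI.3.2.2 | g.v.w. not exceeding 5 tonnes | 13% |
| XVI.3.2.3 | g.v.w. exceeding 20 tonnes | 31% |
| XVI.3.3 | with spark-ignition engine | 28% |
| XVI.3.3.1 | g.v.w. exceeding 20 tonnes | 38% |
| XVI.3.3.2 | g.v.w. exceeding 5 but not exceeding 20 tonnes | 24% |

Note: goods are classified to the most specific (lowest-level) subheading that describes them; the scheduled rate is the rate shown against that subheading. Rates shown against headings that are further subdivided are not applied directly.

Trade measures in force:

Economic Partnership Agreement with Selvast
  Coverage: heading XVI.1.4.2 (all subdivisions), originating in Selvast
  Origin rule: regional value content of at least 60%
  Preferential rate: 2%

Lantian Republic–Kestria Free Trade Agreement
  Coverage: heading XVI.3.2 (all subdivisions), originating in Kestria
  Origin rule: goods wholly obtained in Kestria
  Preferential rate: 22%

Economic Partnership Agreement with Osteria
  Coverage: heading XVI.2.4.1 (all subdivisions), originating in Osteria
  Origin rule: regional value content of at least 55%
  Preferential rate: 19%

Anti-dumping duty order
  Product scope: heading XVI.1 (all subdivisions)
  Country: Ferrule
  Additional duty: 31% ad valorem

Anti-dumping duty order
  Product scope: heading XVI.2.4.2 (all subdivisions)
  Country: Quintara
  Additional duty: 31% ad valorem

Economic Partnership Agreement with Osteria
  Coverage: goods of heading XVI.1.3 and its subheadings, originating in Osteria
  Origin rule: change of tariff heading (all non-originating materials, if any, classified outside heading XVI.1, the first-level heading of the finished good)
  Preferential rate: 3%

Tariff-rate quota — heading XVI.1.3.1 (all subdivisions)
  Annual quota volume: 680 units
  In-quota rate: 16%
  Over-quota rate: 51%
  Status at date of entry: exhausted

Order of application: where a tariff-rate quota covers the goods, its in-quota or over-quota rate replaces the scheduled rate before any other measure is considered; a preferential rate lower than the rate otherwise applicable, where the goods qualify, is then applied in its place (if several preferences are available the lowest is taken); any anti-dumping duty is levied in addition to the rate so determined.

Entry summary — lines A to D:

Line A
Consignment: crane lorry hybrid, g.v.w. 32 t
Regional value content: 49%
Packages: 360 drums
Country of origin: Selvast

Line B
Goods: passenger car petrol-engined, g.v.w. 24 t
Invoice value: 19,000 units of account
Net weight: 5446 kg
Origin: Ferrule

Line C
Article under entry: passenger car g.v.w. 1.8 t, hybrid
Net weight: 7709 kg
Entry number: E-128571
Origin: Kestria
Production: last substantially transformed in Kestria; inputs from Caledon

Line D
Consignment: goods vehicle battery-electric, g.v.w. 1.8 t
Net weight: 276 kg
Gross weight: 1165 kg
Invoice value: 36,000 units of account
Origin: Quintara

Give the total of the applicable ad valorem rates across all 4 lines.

Line A: crane lorry → XVI.2; hybrid → XVI.2.4; g.v.w. 32 t → XVI.2.4.3. Scheduled 33%. Selvast agreement on XVI.1.4.2: XVI.2.4.3 not covered. → 33%.
Line B: passenger car → XVI.3; petrol-engined → XVI.3.3; g.v.w. 24 t → XVI.3.3.1. Scheduled 38%. No special measure applies. → 38%.
Line C: passenger car → XVI.3; hybrid → XVI.3.2; g.v.w. 1.8 t → XVI.3.2.2. Scheduled 13%. Kestria agreement on XVI.3.2: not wholly obtained. → 13%.
Line D: goods vehicle → XVI.1; battery-electric → XVI.1.4; g.v.w. 1.8 t → XVI.1.4.3. Scheduled 15%. No special measure applies. → 15%.
Sum: 33% + 38% + 13% + 15% = 99%.

99%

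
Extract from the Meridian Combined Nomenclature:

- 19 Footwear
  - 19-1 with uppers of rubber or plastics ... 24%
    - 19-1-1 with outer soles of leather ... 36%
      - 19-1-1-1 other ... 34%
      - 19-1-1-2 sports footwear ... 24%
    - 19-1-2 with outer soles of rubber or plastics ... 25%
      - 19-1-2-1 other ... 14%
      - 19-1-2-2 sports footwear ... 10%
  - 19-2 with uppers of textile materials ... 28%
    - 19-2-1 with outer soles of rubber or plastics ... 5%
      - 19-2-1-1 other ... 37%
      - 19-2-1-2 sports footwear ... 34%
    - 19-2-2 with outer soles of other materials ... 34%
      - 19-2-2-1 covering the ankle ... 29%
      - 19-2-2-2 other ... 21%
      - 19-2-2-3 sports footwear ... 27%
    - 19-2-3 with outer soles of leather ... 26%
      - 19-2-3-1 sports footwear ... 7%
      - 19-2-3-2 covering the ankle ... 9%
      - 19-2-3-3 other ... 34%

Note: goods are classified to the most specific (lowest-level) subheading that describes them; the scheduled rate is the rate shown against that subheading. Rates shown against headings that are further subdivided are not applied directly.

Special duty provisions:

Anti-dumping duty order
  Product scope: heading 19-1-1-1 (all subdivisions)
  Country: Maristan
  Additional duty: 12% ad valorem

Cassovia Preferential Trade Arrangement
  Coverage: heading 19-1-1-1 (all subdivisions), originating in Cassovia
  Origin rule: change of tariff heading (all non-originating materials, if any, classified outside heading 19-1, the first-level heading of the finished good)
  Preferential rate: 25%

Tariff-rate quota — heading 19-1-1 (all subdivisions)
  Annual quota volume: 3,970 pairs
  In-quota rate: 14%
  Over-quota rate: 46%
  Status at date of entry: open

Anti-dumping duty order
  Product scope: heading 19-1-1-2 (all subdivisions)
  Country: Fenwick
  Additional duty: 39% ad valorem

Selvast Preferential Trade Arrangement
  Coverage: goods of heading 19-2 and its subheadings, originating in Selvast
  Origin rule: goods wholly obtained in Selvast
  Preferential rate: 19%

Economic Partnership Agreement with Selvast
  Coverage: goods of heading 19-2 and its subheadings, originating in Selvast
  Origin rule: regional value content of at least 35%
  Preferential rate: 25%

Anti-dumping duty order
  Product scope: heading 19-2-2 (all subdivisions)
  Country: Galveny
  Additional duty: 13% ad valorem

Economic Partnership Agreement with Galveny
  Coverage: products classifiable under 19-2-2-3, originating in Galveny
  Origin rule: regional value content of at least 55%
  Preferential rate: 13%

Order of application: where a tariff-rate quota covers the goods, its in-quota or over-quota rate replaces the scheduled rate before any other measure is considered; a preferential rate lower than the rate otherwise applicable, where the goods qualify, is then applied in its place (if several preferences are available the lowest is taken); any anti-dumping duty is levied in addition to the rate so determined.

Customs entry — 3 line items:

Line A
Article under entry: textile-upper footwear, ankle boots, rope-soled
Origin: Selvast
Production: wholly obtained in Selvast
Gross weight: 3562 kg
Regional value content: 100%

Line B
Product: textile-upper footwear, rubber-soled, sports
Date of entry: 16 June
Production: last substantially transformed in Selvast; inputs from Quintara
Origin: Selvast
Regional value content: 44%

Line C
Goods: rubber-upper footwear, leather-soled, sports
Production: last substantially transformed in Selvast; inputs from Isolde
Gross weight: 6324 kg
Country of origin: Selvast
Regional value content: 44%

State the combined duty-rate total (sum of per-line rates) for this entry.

58%

Line A: textile-upper → 19-2; rope-soled → 19-2-2; ankle boots → 19-2-2-1. Scheduled 29%. Selvast agreement on 19-2: wholly obtained → 19% available; Selvast agreement on 19-2: RVC ≥ 35% → 25% available; preferential 19%. → 19%.
Line B: textile-upper → 19-2; rubber-soled → 19-2-1; sports → 19-2-1-2. Scheduled 34%. Selvast agreement on 19-2: not wholly obtained; Selvast agreement on 19-2: RVC ≥ 35% → 25% available; preferential 25%. → 25%.
Line C: rubber-upper → 19-1; leather-soled → 19-1-1; sports → 19-1-1-2. Scheduled 24%. quota on 19-1-1 open → in-quota 14%; Selvast agreement on 19-2: 19-1-1-2 not covered; Selvast agreement on 19-2: 19-1-1-2 not covered. → 14%.
Sum: 19% + 25% + 14% = 58%.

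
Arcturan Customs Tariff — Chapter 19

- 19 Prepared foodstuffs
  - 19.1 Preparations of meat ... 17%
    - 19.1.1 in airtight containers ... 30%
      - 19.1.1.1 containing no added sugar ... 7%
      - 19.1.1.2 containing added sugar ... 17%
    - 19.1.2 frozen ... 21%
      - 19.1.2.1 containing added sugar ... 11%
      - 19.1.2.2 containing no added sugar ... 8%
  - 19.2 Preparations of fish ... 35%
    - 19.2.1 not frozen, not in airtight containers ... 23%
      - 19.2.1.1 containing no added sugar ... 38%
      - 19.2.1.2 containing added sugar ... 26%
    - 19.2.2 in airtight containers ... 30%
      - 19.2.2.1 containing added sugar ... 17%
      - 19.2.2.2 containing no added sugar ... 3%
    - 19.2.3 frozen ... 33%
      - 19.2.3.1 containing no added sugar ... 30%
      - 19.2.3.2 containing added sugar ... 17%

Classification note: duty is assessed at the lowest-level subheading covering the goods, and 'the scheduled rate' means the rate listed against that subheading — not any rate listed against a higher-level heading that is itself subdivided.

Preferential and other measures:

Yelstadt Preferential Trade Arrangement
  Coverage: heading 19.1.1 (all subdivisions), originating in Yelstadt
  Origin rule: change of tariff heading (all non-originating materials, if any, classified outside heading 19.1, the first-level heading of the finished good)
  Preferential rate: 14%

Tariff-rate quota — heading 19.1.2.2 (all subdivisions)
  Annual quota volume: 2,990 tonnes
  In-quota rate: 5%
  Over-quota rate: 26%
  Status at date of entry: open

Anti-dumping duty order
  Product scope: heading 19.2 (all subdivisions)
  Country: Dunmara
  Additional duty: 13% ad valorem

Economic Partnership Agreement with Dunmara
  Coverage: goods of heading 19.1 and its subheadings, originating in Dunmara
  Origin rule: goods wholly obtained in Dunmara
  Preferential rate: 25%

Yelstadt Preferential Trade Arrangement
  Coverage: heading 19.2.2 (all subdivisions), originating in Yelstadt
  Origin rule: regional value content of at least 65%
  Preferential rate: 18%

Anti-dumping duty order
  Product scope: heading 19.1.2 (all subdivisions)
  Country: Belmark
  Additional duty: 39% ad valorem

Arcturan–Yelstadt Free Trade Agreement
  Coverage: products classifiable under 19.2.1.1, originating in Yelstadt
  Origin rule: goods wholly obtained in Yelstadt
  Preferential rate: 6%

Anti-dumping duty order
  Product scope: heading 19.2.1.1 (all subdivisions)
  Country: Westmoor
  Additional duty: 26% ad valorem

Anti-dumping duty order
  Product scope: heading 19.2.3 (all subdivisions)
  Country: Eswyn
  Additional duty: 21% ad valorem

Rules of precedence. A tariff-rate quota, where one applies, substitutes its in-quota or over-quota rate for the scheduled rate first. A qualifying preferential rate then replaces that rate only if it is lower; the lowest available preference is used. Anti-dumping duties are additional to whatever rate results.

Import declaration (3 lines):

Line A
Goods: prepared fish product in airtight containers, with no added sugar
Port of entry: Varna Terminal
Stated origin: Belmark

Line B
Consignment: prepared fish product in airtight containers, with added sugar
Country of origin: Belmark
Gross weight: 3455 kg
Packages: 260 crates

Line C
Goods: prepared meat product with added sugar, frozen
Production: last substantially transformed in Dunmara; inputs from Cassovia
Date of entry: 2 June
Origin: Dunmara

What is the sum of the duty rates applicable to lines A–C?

31%

Line A: prepared fish product → 19.2; in airtight containers → 19.2.2; with no added sugar → 19.2.2.2. Scheduled 3%. No special measure applies. → 3%.
Line B: prepared fish product → 19.2; in airtight containers → 19.2.2; with added sugar → 19.2.2.1. Scheduled 17%. No special measure applies. → 17%.
Line C: prepared meat product → 19.1; frozen → 19.1.2; with added sugar → 19.1.2.1. Scheduled 11%. Dunmara agreement on 19.1: not wholly obtained. → 11%.
Sum: 3% + 17% + 11% = 31%.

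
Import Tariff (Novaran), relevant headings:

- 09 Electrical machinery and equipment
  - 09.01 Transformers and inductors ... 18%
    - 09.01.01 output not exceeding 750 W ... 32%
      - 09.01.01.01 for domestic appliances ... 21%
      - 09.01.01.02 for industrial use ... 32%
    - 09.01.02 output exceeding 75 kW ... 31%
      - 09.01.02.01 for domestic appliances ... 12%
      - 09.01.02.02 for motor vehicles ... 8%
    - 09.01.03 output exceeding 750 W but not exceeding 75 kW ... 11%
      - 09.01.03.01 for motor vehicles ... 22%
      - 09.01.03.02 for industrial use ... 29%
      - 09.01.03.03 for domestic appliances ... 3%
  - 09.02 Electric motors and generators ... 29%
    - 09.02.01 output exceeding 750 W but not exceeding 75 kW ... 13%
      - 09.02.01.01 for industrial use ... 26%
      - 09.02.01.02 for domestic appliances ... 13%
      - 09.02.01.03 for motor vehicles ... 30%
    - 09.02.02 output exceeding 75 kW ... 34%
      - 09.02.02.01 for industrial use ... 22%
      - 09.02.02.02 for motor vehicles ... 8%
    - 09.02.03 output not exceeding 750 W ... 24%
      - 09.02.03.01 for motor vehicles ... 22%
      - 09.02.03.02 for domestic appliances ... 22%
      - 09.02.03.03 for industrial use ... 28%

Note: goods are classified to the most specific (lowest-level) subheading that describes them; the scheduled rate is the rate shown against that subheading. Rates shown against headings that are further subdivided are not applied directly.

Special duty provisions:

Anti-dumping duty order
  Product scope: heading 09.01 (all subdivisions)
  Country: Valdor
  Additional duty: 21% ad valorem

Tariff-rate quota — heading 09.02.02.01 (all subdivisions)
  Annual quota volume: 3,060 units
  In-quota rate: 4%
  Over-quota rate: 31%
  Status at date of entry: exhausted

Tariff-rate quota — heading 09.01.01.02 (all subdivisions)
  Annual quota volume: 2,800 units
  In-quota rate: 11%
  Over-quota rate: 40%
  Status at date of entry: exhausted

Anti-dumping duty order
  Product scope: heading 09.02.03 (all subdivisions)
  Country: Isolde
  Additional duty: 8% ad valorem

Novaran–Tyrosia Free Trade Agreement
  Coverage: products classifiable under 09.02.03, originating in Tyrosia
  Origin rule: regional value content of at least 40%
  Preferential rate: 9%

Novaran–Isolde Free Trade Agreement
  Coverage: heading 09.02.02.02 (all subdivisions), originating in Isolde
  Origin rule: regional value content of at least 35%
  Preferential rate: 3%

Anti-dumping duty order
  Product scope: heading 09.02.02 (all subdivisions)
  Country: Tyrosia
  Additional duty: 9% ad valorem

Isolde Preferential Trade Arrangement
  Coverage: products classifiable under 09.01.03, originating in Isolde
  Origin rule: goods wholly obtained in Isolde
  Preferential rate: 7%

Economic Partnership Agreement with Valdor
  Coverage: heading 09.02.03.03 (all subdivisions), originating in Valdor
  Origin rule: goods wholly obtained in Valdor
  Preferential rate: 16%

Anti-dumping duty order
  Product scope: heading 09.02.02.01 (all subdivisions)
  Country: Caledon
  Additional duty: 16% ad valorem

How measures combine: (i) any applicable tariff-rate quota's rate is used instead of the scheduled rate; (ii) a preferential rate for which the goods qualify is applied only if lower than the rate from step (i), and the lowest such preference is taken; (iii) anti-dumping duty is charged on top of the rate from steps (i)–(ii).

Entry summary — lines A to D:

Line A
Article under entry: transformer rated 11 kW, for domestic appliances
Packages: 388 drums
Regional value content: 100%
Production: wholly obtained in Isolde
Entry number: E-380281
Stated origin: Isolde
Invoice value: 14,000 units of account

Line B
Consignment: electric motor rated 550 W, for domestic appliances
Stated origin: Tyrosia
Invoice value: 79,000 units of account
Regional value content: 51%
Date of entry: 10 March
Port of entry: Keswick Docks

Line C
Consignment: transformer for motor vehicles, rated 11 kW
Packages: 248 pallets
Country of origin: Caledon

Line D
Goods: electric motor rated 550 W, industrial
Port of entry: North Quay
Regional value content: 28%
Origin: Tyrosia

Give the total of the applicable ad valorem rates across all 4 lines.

Line A: transformer → 09.01; rated 11 kW → 09.01.03; for domestic appliances → 09.01.03.03. Scheduled 3%. Isolde agreement on 09.02.02.02: 09.01.03.03 not covered; Isolde agreement on 09.01.03: wholly obtained → 7% available; preference 7% not lower than 3% → no reduction. → 3%.
Line B: electric motor → 09.02; rated 550 W → 09.02.03; for domestic appliances → 09.02.03.02. Scheduled 22%. Tyrosia agreement on 09.02.03: RVC ≥ 40% → 9% available; preferential 9%. → 9%.
Line C: transformer → 09.01; rated 11 kW → 09.01.03; for motor vehicles → 09.01.03.01. Scheduled 22%. No special measure applies. → 22%.
Line D: electric motor → 09.02; rated 550 W → 09.02.03; industrial → 09.02.03.03. Scheduled 28%. Tyrosia agreement on 09.02.03: RVC < 40%. → 28%.
Sum: 3% + 9% + 22% + 28% = 62%.

62%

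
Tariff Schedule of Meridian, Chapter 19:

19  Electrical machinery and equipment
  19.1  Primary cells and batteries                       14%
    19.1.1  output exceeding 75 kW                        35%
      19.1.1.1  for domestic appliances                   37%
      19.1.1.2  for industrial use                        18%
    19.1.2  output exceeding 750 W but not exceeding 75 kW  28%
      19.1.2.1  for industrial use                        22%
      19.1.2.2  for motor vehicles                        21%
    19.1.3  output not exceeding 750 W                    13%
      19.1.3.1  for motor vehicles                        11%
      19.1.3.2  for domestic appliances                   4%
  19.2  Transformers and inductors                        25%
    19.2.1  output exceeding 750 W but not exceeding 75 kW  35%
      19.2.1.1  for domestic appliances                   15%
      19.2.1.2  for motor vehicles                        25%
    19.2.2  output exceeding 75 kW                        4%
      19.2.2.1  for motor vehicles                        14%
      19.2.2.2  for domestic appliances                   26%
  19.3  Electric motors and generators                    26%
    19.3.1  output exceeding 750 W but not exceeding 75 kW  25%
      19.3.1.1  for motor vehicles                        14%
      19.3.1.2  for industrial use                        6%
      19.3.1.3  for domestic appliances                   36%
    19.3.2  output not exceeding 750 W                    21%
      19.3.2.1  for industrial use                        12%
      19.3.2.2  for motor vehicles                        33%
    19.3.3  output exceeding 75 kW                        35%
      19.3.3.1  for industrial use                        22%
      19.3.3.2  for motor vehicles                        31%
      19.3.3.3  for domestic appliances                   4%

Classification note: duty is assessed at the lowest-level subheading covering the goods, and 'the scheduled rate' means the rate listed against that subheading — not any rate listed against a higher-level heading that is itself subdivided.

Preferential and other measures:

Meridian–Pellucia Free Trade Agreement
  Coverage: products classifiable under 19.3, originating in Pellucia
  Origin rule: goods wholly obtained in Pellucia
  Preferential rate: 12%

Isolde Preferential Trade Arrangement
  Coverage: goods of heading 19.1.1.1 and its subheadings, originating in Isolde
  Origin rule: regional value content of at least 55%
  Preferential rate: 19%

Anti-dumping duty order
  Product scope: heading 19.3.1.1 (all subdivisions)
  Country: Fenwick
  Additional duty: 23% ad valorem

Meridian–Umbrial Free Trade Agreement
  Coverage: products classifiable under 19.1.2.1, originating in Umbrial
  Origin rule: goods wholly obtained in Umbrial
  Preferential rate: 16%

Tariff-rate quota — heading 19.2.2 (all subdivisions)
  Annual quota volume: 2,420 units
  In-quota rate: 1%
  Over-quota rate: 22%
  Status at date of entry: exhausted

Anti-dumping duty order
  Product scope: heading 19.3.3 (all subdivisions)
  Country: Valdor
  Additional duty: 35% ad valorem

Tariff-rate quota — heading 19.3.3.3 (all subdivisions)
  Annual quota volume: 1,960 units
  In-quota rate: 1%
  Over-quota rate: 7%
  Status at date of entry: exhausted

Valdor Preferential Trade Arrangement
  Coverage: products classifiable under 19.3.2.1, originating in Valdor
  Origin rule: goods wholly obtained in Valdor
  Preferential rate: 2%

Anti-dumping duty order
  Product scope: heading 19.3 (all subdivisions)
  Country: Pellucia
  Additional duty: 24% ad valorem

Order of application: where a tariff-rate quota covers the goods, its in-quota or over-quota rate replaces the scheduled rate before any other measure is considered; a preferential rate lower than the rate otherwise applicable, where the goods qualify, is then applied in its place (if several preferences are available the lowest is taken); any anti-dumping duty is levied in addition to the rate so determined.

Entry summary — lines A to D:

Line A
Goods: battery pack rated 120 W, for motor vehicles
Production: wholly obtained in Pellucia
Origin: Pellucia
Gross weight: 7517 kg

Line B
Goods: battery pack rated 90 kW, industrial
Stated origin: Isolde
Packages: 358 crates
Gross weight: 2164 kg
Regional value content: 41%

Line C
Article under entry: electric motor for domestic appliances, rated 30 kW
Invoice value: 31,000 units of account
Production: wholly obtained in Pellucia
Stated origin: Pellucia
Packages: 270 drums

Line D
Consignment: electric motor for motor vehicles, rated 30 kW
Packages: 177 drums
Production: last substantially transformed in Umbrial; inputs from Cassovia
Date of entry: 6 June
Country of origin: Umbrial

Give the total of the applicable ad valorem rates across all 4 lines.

79%

Line A: battery pack → 19.1; rated 120 W → 19.1.3; for motor vehicles → 19.1.3.1. Scheduled 11%. Pellucia agreement on 19.3: 19.1.3.1 not covered. → 11%.
Line B: battery pack → 19.1; rated 90 kW → 19.1.1; industrial → 19.1.1.2. Scheduled 18%. Isolde agreement on 19.1.1.1: 19.1.1.2 not covered. → 18%.
Line C: electric motor → 19.3; rated 30 kW → 19.3.1; for domestic appliances → 19.3.1.3. Scheduled 36%. Pellucia agreement on 19.3: wholly obtained → 12% available; preferential 12%; anti-dumping (Pellucia, 19.3): +24%; total 12% + 24% = 36%. → 36%.
Line D: electric motor → 19.3; rated 30 kW → 19.3.1; for motor vehicles → 19.3.1.1. Scheduled 14%. Umbrial agreement on 19.1.2.1: 19.3.1.1 not covered. → 14%.
Sum: 11% + 18% + 36% + 14% = 79%.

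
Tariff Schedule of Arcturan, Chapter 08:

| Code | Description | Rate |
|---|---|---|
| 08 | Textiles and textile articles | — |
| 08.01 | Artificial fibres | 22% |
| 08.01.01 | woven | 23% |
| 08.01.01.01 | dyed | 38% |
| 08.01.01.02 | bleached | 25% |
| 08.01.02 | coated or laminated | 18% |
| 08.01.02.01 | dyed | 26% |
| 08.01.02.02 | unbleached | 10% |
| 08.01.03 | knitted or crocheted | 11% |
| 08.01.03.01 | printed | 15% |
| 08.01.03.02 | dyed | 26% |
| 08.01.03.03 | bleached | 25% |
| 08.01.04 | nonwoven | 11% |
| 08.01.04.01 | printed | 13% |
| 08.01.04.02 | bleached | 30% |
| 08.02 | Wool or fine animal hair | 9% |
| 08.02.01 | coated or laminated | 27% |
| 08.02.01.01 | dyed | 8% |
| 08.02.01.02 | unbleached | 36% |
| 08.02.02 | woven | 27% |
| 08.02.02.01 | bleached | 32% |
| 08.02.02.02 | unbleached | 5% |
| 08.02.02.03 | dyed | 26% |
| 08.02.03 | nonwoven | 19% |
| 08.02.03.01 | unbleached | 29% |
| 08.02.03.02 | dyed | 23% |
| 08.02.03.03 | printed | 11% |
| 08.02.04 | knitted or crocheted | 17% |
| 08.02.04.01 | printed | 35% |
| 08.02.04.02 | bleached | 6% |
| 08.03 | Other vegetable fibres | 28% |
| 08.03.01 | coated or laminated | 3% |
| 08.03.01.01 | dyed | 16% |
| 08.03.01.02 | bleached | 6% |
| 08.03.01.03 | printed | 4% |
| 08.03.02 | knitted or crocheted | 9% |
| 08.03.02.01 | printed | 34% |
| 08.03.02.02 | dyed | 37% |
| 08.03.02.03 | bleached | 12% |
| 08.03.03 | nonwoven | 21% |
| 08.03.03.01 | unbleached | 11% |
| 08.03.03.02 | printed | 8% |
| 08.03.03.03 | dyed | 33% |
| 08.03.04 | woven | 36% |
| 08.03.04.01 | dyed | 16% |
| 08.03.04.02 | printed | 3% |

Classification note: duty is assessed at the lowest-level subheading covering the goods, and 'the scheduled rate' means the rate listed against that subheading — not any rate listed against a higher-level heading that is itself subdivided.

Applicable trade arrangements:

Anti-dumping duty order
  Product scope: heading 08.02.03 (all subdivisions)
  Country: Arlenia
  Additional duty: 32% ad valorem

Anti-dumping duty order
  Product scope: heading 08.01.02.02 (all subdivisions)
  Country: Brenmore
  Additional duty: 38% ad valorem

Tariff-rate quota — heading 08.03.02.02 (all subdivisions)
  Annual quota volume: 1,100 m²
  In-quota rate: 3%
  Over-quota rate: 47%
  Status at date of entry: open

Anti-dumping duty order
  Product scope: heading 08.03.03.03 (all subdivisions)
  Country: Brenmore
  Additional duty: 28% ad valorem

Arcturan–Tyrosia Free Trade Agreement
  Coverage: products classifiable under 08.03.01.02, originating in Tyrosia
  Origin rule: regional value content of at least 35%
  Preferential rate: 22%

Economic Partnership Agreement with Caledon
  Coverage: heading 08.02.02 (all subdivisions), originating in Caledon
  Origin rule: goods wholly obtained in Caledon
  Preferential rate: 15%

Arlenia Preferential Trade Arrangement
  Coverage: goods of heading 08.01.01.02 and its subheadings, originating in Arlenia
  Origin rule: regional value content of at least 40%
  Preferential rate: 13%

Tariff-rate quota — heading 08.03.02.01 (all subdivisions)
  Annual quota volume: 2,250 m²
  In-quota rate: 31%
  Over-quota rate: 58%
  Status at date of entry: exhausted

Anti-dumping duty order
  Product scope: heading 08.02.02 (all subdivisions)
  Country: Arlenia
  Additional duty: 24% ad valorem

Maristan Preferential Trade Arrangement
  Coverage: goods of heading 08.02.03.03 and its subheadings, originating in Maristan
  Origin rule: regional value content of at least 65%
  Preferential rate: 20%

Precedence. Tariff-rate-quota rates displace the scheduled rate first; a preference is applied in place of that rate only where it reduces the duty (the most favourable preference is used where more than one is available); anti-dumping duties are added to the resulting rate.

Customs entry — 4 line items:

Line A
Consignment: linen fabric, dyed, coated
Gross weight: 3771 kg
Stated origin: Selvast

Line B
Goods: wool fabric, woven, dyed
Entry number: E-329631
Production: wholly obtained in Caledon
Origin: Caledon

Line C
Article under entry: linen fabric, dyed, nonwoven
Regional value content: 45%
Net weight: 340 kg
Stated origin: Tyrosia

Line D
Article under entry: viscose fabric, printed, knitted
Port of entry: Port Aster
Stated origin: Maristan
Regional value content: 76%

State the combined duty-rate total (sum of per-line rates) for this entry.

Line A: linen → 08.03; coated → 08.03.01; dyed → 08.03.01.01. Scheduled 16%. No special measure applies. → 16%.
Line B: wool → 08.02; woven → 08.02.02; dyed → 08.02.02.03. Scheduled 26%. Caledon agreement on 08.02.02: wholly obtained → 15% available; preferential 15%. → 15%.
Line C: linen → 08.03; nonwoven → 08.03.03; dyed → 08.03.03.03. Scheduled 33%. Tyrosia agreement on 08.03.01.02: 08.03.03.03 not covered. → 33%.
Line D: viscose → 08.01; knitted → 08.01.03; printed → 08.01.03.01. Scheduled 15%. Maristan agreement on 08.02.03.03: 08.01.03.01 not covered. → 15%.
Sum: 16% + 15% + 33% + 15% = 79%.

79%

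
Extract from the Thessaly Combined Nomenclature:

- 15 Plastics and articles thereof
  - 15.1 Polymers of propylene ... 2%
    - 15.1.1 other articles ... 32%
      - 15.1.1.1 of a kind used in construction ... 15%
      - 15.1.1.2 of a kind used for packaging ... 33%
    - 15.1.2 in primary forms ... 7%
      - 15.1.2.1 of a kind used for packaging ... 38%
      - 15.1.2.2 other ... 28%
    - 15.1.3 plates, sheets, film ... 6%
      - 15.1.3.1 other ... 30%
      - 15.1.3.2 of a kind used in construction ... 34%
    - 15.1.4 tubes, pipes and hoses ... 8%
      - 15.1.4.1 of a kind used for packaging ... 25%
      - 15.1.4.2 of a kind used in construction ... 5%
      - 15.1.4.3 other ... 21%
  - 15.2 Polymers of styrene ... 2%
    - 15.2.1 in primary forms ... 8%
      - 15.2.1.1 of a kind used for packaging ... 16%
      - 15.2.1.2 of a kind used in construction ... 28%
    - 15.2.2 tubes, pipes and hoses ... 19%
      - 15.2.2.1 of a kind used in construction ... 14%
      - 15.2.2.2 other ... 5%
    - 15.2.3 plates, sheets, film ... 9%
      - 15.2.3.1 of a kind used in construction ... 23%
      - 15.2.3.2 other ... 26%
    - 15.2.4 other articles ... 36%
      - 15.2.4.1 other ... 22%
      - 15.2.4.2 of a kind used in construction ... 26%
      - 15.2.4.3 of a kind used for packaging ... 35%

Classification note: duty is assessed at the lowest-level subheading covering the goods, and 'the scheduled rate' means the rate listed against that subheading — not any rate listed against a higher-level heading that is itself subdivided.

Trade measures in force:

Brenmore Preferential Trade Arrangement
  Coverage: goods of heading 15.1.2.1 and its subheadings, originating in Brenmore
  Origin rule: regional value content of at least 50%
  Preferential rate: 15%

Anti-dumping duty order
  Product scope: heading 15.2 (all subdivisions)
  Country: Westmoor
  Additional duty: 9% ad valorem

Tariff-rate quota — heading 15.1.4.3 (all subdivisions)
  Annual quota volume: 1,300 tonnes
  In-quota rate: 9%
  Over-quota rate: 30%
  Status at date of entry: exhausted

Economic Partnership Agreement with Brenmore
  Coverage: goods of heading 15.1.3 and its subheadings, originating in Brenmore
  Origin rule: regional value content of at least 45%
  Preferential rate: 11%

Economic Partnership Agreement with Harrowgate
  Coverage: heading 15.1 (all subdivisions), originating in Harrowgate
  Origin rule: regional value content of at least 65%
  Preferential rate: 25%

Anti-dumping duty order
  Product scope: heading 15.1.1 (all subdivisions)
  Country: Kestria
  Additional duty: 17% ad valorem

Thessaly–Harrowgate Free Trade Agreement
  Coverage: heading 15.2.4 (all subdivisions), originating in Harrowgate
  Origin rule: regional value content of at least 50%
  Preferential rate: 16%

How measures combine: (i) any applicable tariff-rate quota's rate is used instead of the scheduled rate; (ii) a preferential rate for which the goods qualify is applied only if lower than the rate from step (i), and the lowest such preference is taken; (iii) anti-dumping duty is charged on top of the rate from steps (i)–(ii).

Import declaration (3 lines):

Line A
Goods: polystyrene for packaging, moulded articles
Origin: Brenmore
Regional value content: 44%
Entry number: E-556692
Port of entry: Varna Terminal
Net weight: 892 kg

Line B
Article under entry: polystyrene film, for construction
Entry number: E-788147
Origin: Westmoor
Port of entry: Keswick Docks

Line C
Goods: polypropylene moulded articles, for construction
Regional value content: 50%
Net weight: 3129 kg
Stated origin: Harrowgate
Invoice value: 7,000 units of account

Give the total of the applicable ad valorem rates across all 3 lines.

Line A: polystyrene → 15.2; moulded articles → 15.2.4; for packaging → 15.2.4.3. Scheduled 35%. Brenmore agreement on 15.1.2.1: 15.2.4.3 not covered; Brenmore agreement on 15.1.3: 15.2.4.3 not covered. → 35%.
Line B: polystyrene → 15.2; film → 15.2.3; for construction → 15.2.3.1. Scheduled 23%. anti-dumping (Westmoor, 15.2): +9%; total 23% + 9% = 32%. → 32%.
Line C: polypropylene → 15.1; moulded articles → 15.1.1; for construction → 15.1.1.1. Scheduled 15%. Harrowgate agreement on 15.1: RVC < 65%; Harrowgate agreement on 15.2.4: 15.1.1.1 not covered. → 15%.
Sum: 35% + 32% + 15% = 82%.

82%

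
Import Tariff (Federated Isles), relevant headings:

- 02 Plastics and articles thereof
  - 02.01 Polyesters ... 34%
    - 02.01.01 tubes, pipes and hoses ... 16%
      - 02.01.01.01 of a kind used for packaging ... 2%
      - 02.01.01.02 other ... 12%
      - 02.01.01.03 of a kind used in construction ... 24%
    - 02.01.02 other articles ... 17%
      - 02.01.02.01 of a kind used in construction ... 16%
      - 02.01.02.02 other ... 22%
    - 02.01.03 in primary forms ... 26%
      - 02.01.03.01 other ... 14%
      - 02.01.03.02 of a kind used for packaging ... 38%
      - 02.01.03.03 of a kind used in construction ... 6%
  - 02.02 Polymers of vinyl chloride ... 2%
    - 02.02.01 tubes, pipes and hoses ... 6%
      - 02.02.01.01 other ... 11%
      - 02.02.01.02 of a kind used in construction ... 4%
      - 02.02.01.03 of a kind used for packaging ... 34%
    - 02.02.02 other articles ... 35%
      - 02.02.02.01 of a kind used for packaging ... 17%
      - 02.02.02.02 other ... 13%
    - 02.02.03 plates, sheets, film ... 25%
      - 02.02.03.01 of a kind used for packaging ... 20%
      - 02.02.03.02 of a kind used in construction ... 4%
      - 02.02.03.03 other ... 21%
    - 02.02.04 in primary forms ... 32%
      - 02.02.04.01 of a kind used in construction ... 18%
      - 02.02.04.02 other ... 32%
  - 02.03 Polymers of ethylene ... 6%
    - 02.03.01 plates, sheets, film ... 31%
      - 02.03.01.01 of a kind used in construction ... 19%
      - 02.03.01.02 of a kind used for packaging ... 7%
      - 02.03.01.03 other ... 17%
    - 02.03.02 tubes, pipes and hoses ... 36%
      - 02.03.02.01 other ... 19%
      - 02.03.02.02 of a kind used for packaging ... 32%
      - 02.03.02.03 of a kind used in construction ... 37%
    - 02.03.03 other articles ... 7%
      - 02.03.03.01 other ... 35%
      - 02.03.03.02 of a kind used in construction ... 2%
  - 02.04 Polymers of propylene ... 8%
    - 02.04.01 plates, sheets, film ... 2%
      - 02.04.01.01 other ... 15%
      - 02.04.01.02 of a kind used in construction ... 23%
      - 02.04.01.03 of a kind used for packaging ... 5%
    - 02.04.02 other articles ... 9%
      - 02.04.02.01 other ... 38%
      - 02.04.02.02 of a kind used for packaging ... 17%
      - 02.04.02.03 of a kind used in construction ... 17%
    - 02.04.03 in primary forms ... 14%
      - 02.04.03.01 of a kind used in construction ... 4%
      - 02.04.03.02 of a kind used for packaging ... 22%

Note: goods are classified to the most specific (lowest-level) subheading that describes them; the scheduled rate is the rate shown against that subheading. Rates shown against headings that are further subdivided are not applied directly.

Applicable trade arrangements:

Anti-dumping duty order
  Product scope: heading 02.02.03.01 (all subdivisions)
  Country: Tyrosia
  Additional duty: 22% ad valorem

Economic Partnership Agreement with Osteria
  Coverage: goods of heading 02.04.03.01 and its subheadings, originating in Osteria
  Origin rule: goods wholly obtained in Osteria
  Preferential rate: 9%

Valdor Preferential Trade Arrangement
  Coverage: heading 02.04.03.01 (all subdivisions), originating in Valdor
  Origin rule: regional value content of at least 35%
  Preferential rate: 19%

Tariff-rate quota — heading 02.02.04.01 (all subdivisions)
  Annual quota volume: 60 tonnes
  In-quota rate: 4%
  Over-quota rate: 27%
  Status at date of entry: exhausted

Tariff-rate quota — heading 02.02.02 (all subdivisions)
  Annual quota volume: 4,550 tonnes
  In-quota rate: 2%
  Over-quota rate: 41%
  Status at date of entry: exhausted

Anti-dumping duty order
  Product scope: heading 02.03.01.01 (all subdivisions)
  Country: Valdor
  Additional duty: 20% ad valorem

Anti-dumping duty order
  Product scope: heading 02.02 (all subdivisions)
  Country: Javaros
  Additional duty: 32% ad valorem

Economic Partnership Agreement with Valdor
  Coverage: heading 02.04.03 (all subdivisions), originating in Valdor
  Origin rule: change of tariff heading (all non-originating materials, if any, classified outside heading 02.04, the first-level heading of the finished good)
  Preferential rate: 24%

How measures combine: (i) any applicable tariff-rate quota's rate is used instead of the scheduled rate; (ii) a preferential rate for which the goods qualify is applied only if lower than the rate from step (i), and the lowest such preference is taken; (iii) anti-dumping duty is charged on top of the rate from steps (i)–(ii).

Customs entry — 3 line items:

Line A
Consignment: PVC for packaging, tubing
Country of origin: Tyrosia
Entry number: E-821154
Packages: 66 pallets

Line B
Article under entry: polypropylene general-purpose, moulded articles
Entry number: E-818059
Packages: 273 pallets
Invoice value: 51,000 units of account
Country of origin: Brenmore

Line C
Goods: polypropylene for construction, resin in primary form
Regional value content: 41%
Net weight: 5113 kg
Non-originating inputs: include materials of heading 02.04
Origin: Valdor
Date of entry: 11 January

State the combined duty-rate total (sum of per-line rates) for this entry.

76%

Line A: PVC → 02.02; tubing → 02.02.01; for packaging → 02.02.01.03. Scheduled 34%. No special measure applies. → 34%.
Line B: polypropylene → 02.04; moulded articles → 02.04.02; general-purpose → 02.04.02.01. Scheduled 38%. No special measure applies. → 38%.
Line C: polypropylene → 02.04; resin in primary form → 02.04.03; for construction → 02.04.03.01. Scheduled 4%. Valdor agreement on 02.04.03.01: RVC ≥ 35% → 19% available; Valdor agreement on 02.04.03: CTH not met; preference 19% not lower than 4% → no reduction. → 4%.
Sum: 34% + 38% + 4% = 76%.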